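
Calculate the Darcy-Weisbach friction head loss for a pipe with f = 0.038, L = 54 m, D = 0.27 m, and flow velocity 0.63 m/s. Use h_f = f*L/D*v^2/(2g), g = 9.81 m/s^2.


v^2 = 0.63^2 = 0.3969 m^2/s^2
L/D = 54/0.27 = 200
h_f = f*(L/D)*v^2/(2g) = 0.038 * 200 * 0.3969 / 19.62 = 0.153743 m

0.153743 m


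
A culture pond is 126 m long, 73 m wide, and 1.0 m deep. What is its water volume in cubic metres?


Base area = L * W = 126 * 73 = 9198 m^2
Volume = area * depth = 9198 * 1.0 = 9198 m^3

9198 m^3


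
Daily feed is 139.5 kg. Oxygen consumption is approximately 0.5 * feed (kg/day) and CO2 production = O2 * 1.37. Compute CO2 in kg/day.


O2 = 139.5 * 0.5 = 69.75
CO2 = 69.75 * 1.37 = 95.5575

95.5575 kg/day


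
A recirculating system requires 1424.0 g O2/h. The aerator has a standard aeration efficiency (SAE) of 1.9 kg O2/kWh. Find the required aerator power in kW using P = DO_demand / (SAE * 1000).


SAE in g O2/kWh = 1.9 * 1000 = 1900 g/kWh
P = DO_demand / SAE_g = 1424.0 / 1900 = 0.749474 kW

0.749474 kW


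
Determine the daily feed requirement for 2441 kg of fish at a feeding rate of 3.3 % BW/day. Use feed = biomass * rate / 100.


Feeding rate fraction = 3.3% / 100 = 0.033
Daily feed = 2441 kg * 0.033 = 80.553 kg/day

80.553 kg/day


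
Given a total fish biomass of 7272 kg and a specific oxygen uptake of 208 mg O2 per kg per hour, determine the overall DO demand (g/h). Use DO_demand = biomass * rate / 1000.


Total O2 consumption (mg/h) = 7272 kg * 208 mg/(kg*h) = 1512576 mg/h
Convert to g/h: 1512576 / 1000 = 1512.576 g/h

1512.576 g/h


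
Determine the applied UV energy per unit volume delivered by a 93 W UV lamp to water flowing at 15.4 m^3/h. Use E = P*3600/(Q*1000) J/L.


Energy delivered per hour = 93 W * 3600 s = 334800 J/h
Volume treated per hour = 15.4 m^3/h * 1000 = 15400 L/h
dose = 334800 / 15400 = 21.7403 J/L

21.7403 J/L


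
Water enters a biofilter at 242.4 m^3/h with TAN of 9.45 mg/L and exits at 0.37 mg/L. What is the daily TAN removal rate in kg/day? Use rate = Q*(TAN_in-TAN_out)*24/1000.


Concentration drop: TAN_in - TAN_out = 9.45 - 0.37 = 9.08 mg/L
Hourly TAN removed = Q * dTAN = 242.4 m^3/h * 9.08 mg/L = 2200.992 g/h  (m^3/h * mg/L = g/h)
Daily TAN removed = 2200.992 * 24 = 52823.808 g/day
Convert to kg/day: 52823.808 / 1000 = 52.823808 kg/day

52.823808 kg/day


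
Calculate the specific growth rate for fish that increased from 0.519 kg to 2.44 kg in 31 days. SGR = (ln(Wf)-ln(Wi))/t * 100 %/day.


ln(W_f) = ln(2.44) = 0.89199804
ln(W_i) = ln(0.519) = -0.6558514
ln(W_f) - ln(W_i) = 0.89199804 - -0.6558514 = 1.5478494
SGR = 1.5478494 / 31 * 100 = 4.99306 %/day

4.99306 %/day


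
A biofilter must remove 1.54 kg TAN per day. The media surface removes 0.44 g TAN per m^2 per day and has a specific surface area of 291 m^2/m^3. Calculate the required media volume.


A = 1.54*1000 / 0.44 = 3500 m^2
V = 3500 / 291 = 12.0275

12.0275 m^3


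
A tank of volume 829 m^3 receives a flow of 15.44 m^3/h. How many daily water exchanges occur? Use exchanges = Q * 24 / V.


Daily flow volume = 15.44 m^3/h * 24 h = 370.56 m^3/day
Exchanges = daily flow / tank volume = 370.56 / 829 = 0.446996 exchanges/day

0.446996 exchanges/day


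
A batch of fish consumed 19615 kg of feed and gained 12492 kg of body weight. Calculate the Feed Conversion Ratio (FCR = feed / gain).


FCR = feed consumed / weight gained
FCR = 19615 kg / 12492 kg = 1.5702

1.5702


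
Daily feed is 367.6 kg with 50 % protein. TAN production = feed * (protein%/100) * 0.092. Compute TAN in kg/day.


Protein in feed = 367.6 * 50/100 = 183.8 kg/day
TAN = protein * 0.092 = 183.8 * 0.092 = 16.9096 kg/day

16.9096 kg/day


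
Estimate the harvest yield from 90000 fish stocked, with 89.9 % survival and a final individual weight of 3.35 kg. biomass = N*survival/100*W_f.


Survivors = 90000 * 89.9/100 = 80910 fish
Harvest biomass = survivors * W_f = 80910 * 3.35 = 271048.5 kg

271048.5 kg


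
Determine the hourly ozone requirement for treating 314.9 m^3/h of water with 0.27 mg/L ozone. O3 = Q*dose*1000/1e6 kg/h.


O3 demand (mg/h) = Q * dose * 1000 = 314.9 * 0.27 * 1000 = 85023 mg/h
Convert mg to kg: 85023 / 1e6 = 0.085023 kg/h

0.085023 kg/h


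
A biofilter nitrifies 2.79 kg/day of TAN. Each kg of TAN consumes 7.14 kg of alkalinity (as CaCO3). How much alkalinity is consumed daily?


Alkalinity factor: 7.14 kg CaCO3 consumed per kg TAN nitrified
alk = 2.79 kg TAN * 7.14 = 19.9206 kg CaCO3/day

19.9206 kg CaCO3/day


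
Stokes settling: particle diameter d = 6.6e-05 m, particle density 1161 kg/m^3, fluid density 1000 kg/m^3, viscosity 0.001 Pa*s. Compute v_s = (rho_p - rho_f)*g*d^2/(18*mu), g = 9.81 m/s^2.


Density difference: rho_p - rho_f = 1161 - 1000 = 161 kg/m^3
d^2 = (6.6e-05)^2 = 4.356e-09 m^2
Numerator = (rho_p - rho_f) * g * d^2 = 161 * 9.81 * 4.356e-09 = 6.87991e-06
Denominator = 18 * mu = 18 * 0.001 = 0.018
v_s = 6.87991e-06 / 0.018 = 3.82217e-04 m/s
Check: Re = rho_f * v_s * d / mu = 1000 * 3.82217e-04 * 6.6e-05 / 0.001 = 0.0252 < 1, so Stokes' law applies.

3.82217e-04 m/s


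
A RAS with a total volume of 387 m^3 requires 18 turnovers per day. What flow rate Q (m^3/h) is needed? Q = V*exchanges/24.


Daily recirculation volume = 387 m^3 * 18 = 6966 m^3/day
Flow rate Q = daily volume / 24 h = 6966 / 24 = 290.25 m^3/h

290.25 m^3/h


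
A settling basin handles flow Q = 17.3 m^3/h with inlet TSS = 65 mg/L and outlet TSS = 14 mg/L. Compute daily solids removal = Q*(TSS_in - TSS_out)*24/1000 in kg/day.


Concentration drop: TSS_in - TSS_out = 65 - 14 = 51 mg/L
Hourly solids removed = Q * dTSS = 17.3 m^3/h * 51 mg/L = 882.3 g/h  (m^3/h * mg/L = g/h)
Daily solids removed = 882.3 * 24 = 21175.2 g/day
Convert g to kg: 21175.2 / 1000 = 21.1752 kg/day

21.1752 kg/day


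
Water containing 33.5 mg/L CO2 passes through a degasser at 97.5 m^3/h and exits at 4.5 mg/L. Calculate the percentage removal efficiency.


CO2_out / CO2_in = 4.5 / 33.5 = 0.13432836
Fraction remaining = 0.13432836
efficiency = (1 - 0.13432836) * 100 = 86.5672 %

86.5672 %


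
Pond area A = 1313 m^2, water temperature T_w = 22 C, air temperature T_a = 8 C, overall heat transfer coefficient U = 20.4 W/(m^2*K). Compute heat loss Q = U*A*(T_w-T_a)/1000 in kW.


Temperature difference dT = 22 - 8 = 14 K
Heat loss (W) = U * A * dT = 20.4 * 1313 * 14 = 374992.8 W
Convert to kW: 374992.8 / 1000 = 374.9928 kW

374.9928 kW


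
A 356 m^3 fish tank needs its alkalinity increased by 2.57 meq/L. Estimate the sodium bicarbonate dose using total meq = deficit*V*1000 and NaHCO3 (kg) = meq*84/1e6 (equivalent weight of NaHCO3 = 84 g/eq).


Tank volume in L = 356 m^3 * 1000 = 356000 L
Total meq required = 2.57 meq/L * 356000 L = 914920 meq
NaHCO3 mass = 914920 meq * 84 mg/meq / 1e6 = 76.8533 kg

76.8533 kg


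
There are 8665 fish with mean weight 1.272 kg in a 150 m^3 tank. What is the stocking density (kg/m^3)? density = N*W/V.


Total biomass = 8665 fish * 1.272 kg = 11021.88 kg
Density = total biomass / volume = 11021.88 / 150 = 73.4792 kg/m^3

73.4792 kg/m^3


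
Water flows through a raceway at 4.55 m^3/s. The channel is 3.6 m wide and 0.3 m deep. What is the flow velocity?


Cross-sectional area = W * d = 3.6 * 0.3 = 1.08 m^2
Velocity = Q / A = 4.55 / 1.08 = 4.21296 m/s

4.21296 m/s


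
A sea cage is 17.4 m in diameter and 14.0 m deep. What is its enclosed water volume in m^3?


r = d/2 = 17.4/2 = 8.7 m
Base area = pi*r^2 = pi*8.7^2 = 237.78715 m^2
Volume = 237.78715 * 14.0 = 3329.02 m^3

3329.02 m^3


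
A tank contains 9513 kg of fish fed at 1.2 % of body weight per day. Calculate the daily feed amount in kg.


Feeding rate fraction = 1.2% / 100 = 0.012
Daily feed = 9513 kg * 0.012 = 114.156 kg/day

114.156 kg/day


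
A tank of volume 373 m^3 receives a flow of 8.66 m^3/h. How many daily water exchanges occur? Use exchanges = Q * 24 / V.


Daily flow volume = 8.66 m^3/h * 24 h = 207.84 m^3/day
Exchanges = daily flow / tank volume = 207.84 / 373 = 0.557212 exchanges/day

0.557212 exchanges/day


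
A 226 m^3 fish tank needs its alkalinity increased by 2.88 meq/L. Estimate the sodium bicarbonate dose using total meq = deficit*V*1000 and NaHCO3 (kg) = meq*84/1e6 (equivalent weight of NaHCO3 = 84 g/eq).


Tank volume in L = 226 m^3 * 1000 = 226000 L
Total meq required = 2.88 meq/L * 226000 L = 650880 meq
NaHCO3 mass = 650880 meq * 84 mg/meq / 1e6 = 54.6739 kg

54.6739 kg


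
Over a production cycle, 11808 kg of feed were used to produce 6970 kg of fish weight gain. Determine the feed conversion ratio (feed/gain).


FCR = feed consumed / weight gained
FCR = 11808 kg / 6970 kg = 1.69412

1.69412


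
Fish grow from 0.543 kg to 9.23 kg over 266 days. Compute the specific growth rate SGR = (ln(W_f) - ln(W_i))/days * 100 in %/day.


ln(W_f) = ln(9.23) = 2.222459
ln(W_i) = ln(0.543) = -0.61064596
ln(W_f) - ln(W_i) = 2.222459 - -0.61064596 = 2.833105
SGR = 2.833105 / 266 * 100 = 1.06508 %/day

1.06508 %/day


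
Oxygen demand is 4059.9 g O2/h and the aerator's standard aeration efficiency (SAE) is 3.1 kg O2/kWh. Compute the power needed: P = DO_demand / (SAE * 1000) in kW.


SAE in g O2/kWh = 3.1 * 1000 = 3100 g/kWh
P = DO_demand / SAE_g = 4059.9 / 3100 = 1.30965 kW

1.30965 kW


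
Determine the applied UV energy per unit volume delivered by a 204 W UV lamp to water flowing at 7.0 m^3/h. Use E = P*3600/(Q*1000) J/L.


Energy delivered per hour = 204 W * 3600 s = 734400 J/h
Volume treated per hour = 7.0 m^3/h * 1000 = 7000 L/h
dose = 734400 / 7000 = 104.914 J/L

104.914 J/L


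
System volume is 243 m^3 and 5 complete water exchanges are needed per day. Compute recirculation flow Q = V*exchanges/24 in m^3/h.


Daily recirculation volume = 243 m^3 * 5 = 1215 m^3/day
Flow rate Q = daily volume / 24 h = 1215 / 24 = 50.625 m^3/h

50.625 m^3/h


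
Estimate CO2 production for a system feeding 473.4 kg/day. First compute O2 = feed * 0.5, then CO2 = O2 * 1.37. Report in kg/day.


O2 = 473.4 * 0.5 = 236.7
CO2 = 236.7 * 1.37 = 324.279

324.279 kg/day


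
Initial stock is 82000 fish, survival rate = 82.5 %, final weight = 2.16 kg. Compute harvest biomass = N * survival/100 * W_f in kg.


Survivors = 82000 * 82.5/100 = 67650 fish
Harvest biomass = survivors * W_f = 67650 * 2.16 = 146124 kg

146124 kg


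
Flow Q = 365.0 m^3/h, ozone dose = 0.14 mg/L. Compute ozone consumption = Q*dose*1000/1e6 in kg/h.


O3 demand (mg/h) = Q * dose * 1000 = 365.0 * 0.14 * 1000 = 51100 mg/h
Convert mg to kg: 51100 / 1e6 = 0.0511 kg/h

0.0511 kg/h


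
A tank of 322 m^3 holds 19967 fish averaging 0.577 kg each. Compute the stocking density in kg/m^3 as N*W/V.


Total biomass = 19967 fish * 0.577 kg = 11520.959 kg
Density = total biomass / volume = 11520.959 / 322 = 35.7794 kg/m^3

35.7794 kg/m^3


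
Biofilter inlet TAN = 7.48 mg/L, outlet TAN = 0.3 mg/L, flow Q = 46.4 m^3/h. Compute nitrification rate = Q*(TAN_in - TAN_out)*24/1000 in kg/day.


Concentration drop: TAN_in - TAN_out = 7.48 - 0.3 = 7.18 mg/L
Hourly TAN removed = Q * dTAN = 46.4 m^3/h * 7.18 mg/L = 333.152 g/h  (m^3/h * mg/L = g/h)
Daily TAN removed = 333.152 * 24 = 7995.648 g/day
Convert to kg/day: 7995.648 / 1000 = 7.995648 kg/day

7.995648 kg/day


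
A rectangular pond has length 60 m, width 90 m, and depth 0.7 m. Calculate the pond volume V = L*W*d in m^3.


Base area = L * W = 60 * 90 = 5400 m^2
Volume = area * depth = 5400 * 0.7 = 3780 m^3

3780 m^3


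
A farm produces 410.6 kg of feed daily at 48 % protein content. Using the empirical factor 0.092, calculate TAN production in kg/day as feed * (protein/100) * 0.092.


Protein in feed = 410.6 * 48/100 = 197.088 kg/day
TAN = protein * 0.092 = 197.088 * 0.092 = 18.132096 kg/day

18.132096 kg/day


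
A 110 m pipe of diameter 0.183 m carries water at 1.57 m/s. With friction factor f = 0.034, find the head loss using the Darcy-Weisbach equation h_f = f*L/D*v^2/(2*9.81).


v^2 = 1.57^2 = 2.4649 m^2/s^2
L/D = 110/0.183 = 601.0929
h_f = f*(L/D)*v^2/(2g) = 0.034 * 601.0929 * 2.4649 / 19.62 = 2.56756 m

2.56756 m


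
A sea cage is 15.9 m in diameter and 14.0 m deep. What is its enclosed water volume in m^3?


r = d/2 = 15.9/2 = 7.95 m
Base area = pi*r^2 = pi*7.95^2 = 198.55651 m^2
Volume = 198.55651 * 14.0 = 2779.79 m^3

2779.79 m^3


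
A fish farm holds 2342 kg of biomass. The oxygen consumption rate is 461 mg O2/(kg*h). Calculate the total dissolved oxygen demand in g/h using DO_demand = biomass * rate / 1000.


Total O2 consumption (mg/h) = 2342 kg * 461 mg/(kg*h) = 1079662 mg/h
Convert to g/h: 1079662 / 1000 = 1079.662 g/h

1079.662 g/h


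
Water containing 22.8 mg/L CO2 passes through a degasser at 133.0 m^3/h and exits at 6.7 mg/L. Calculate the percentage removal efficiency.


CO2_out / CO2_in = 6.7 / 22.8 = 0.29385965
Fraction remaining = 0.29385965
efficiency = (1 - 0.29385965) * 100 = 70.614 %

70.614 %


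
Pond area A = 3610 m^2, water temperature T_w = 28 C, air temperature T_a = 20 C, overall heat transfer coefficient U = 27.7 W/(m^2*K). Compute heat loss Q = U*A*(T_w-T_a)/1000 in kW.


Temperature difference dT = 28 - 20 = 8 K
Heat loss (W) = U * A * dT = 27.7 * 3610 * 8 = 799976 W
Convert to kW: 799976 / 1000 = 799.976 kW

799.976 kW


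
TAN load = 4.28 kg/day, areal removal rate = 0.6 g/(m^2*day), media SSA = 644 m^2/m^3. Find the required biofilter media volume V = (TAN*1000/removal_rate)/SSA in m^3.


A = 4.28*1000 / 0.6 = 7133.3333 m^2
V = 7133.3333 / 644 = 11.0766

11.0766 m^3


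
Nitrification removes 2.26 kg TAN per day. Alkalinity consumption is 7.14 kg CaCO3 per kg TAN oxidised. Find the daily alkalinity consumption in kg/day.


Alkalinity factor: 7.14 kg CaCO3 consumed per kg TAN nitrified
alk = 2.26 kg TAN * 7.14 = 16.1364 kg CaCO3/day

16.1364 kg CaCO3/day


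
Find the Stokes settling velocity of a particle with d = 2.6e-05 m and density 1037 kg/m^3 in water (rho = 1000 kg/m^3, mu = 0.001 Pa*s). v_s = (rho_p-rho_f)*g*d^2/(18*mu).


Density difference: rho_p - rho_f = 1037 - 1000 = 37 kg/m^3
d^2 = (2.6e-05)^2 = 6.76e-10 m^2
Numerator = (rho_p - rho_f) * g * d^2 = 37 * 9.81 * 6.76e-10 = 2.4536772e-07
Denominator = 18 * mu = 18 * 0.001 = 0.018
v_s = 2.4536772e-07 / 0.018 = 1.36315e-05 m/s
Check: Re = rho_f * v_s * d / mu = 1000 * 1.36315e-05 * 2.6e-05 / 0.001 = 3.54e-04 < 1, so Stokes' law applies.

1.36315e-05 m/s


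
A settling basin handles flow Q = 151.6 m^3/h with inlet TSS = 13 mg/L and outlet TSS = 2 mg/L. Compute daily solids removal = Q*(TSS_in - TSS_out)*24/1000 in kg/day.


Concentration drop: TSS_in - TSS_out = 13 - 2 = 11 mg/L
Hourly solids removed = Q * dTSS = 151.6 m^3/h * 11 mg/L = 1667.6 g/h  (m^3/h * mg/L = g/h)
Daily solids removed = 1667.6 * 24 = 40022.4 g/day
Convert g to kg: 40022.4 / 1000 = 40.0224 kg/day

40.0224 kg/day


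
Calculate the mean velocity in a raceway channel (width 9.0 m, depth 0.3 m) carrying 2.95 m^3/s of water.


Cross-sectional area = W * d = 9.0 * 0.3 = 2.7 m^2
Velocity = Q / A = 2.95 / 2.7 = 1.09259 m/s

1.09259 m/s


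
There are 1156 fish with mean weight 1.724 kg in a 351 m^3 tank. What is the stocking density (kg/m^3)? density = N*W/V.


Total biomass = 1156 fish * 1.724 kg = 1992.944 kg
Density = total biomass / volume = 1992.944 / 351 = 5.6779 kg/m^3

5.6779 kg/m^3


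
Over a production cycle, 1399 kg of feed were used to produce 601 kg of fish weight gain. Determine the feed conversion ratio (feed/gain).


FCR = feed consumed / weight gained
FCR = 1399 kg / 601 kg = 2.32779

2.32779


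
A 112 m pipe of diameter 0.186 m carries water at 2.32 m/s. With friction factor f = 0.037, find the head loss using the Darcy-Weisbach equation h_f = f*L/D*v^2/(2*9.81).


v^2 = 2.32^2 = 5.3824 m^2/s^2
L/D = 112/0.186 = 602.15054
h_f = f*(L/D)*v^2/(2g) = 0.037 * 602.15054 * 5.3824 / 19.62 = 6.11201 m

6.11201 m


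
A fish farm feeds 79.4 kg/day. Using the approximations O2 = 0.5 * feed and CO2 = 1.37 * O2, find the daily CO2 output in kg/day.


O2 = 79.4 * 0.5 = 39.7
CO2 = 39.7 * 1.37 = 54.389

54.389 kg/day


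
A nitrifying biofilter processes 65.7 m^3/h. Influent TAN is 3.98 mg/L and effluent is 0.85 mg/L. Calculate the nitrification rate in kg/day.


Concentration drop: TAN_in - TAN_out = 3.98 - 0.85 = 3.13 mg/L
Hourly TAN removed = Q * dTAN = 65.7 m^3/h * 3.13 mg/L = 205.641 g/h  (m^3/h * mg/L = g/h)
Daily TAN removed = 205.641 * 24 = 4935.384 g/day
Convert to kg/day: 4935.384 / 1000 = 4.935384 kg/day

4.935384 kg/day


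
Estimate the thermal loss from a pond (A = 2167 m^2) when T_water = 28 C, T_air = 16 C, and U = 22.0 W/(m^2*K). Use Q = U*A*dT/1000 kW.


Temperature difference dT = 28 - 16 = 12 K
Heat loss (W) = U * A * dT = 22.0 * 2167 * 12 = 572088 W
Convert to kW: 572088 / 1000 = 572.088 kW

572.088 kW


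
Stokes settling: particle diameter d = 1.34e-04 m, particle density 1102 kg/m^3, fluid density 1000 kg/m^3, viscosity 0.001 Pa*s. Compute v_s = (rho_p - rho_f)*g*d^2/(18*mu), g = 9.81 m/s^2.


Density difference: rho_p - rho_f = 1102 - 1000 = 102 kg/m^3
d^2 = (1.34e-04)^2 = 1.7956e-08 m^2
Numerator = (rho_p - rho_f) * g * d^2 = 102 * 9.81 * 1.7956e-08 = 1.7967133e-05
Denominator = 18 * mu = 18 * 0.001 = 0.018
v_s = 1.7967133e-05 / 0.018 = 9.98174e-04 m/s
Check: Re = rho_f * v_s * d / mu = 1000 * 9.98174e-04 * 1.34e-04 / 0.001 = 0.134 < 1, so Stokes' law applies.

9.98174e-04 m/s


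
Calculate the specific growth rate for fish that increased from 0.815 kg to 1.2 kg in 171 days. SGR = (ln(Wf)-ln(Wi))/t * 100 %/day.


ln(W_f) = ln(1.2) = 0.18232156
ln(W_i) = ln(0.815) = -0.20456717
ln(W_f) - ln(W_i) = 0.18232156 - -0.20456717 = 0.38688873
SGR = 0.38688873 / 171 * 100 = 0.226251 %/day

0.226251 %/day


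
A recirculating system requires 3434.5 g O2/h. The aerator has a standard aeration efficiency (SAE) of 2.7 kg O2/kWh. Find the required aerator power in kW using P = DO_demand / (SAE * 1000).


SAE in g O2/kWh = 2.7 * 1000 = 2700 g/kWh
P = DO_demand / SAE_g = 3434.5 / 2700 = 1.27204 kW

1.27204 kW


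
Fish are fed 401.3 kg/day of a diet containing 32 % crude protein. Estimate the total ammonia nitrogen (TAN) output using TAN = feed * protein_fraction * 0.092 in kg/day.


Protein in feed = 401.3 * 32/100 = 128.416 kg/day
TAN = protein * 0.092 = 128.416 * 0.092 = 11.814272 kg/day

11.814272 kg/day


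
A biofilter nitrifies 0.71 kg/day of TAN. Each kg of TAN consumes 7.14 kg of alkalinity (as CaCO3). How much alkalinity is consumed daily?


Alkalinity factor: 7.14 kg CaCO3 consumed per kg TAN nitrified
alk = 0.71 kg TAN * 7.14 = 5.0694 kg CaCO3/day

5.0694 kg CaCO3/day


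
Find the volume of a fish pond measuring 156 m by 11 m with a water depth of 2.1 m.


Base area = L * W = 156 * 11 = 1716 m^2
Volume = area * depth = 1716 * 2.1 = 3603.6 m^3

3603.6 m^3


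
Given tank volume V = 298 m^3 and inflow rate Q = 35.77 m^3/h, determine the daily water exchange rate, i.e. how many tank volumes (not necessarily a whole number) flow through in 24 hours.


Daily flow volume = 35.77 m^3/h * 24 h = 858.48 m^3/day
Exchanges = daily flow / tank volume = 858.48 / 298 = 2.88081 exchanges/day

2.88081 exchanges/day


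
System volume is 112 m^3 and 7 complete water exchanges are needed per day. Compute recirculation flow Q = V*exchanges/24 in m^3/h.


Daily recirculation volume = 112 m^3 * 7 = 784 m^3/day
Flow rate Q = daily volume / 24 h = 784 / 24 = 32.6667 m^3/h

32.6667 m^3/h


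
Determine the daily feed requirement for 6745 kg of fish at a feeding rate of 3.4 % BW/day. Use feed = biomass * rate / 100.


Feeding rate fraction = 3.4% / 100 = 0.034
Daily feed = 6745 kg * 0.034 = 229.33 kg/day

229.33 kg/day


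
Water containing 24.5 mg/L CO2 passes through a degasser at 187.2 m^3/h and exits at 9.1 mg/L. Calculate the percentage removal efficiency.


CO2_out / CO2_in = 9.1 / 24.5 = 0.37142857
Fraction remaining = 0.37142857
efficiency = (1 - 0.37142857) * 100 = 62.8571 %

62.8571 %


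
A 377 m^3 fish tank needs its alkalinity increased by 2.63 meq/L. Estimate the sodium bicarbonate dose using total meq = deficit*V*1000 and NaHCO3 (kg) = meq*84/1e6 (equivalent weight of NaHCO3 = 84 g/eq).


Tank volume in L = 377 m^3 * 1000 = 377000 L
Total meq required = 2.63 meq/L * 377000 L = 991510 meq
NaHCO3 mass = 991510 meq * 84 mg/meq / 1e6 = 83.2868 kg

83.2868 kg


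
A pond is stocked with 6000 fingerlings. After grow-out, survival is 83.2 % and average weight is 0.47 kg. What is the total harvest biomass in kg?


Survivors = 6000 * 83.2/100 = 4992 fish
Harvest biomass = survivors * W_f = 4992 * 0.47 = 2346.24 kg

2346.24 kg


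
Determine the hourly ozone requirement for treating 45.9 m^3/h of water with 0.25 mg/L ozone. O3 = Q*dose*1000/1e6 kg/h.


O3 demand (mg/h) = Q * dose * 1000 = 45.9 * 0.25 * 1000 = 11475 mg/h
Convert mg to kg: 11475 / 1e6 = 0.011475 kg/h

0.011475 kg/h


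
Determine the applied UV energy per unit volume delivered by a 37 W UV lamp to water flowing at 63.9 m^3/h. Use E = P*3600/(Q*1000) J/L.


Energy delivered per hour = 37 W * 3600 s = 133200 J/h
Volume treated per hour = 63.9 m^3/h * 1000 = 63900 L/h
dose = 133200 / 63900 = 2.08451 J/L

2.08451 J/L


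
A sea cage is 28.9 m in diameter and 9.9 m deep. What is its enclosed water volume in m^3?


r = d/2 = 28.9/2 = 14.45 m
Base area = pi*r^2 = pi*14.45^2 = 655.9724 m^2
Volume = 655.9724 * 9.9 = 6494.13 m^3

6494.13 m^3


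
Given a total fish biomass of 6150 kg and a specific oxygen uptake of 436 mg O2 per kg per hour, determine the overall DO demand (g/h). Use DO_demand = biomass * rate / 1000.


Total O2 consumption (mg/h) = 6150 kg * 436 mg/(kg*h) = 2681400 mg/h
Convert to g/h: 2681400 / 1000 = 2681.4 g/h

2681.4 g/h


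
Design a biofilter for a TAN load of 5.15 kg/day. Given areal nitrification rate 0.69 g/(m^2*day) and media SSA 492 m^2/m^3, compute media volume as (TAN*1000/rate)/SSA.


A = 5.15*1000 / 0.69 = 7463.7681 m^2
V = 7463.7681 / 492 = 15.1703

15.1703 m^3


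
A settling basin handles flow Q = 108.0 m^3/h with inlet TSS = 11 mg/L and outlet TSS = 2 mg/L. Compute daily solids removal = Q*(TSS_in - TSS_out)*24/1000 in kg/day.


Concentration drop: TSS_in - TSS_out = 11 - 2 = 9 mg/L
Hourly solids removed = Q * dTSS = 108.0 m^3/h * 9 mg/L = 972 g/h  (m^3/h * mg/L = g/h)
Daily solids removed = 972 * 24 = 23328 g/day
Convert g to kg: 23328 / 1000 = 23.328 kg/day

23.328 kg/day


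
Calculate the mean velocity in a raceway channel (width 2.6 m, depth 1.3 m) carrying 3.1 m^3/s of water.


Cross-sectional area = W * d = 2.6 * 1.3 = 3.38 m^2
Velocity = Q / A = 3.1 / 3.38 = 0.91716 m/s

0.91716 m/s


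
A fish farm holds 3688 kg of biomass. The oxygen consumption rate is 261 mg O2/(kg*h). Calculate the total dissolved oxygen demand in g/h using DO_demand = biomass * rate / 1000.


Total O2 consumption (mg/h) = 3688 kg * 261 mg/(kg*h) = 962568 mg/h
Convert to g/h: 962568 / 1000 = 962.568 g/h

962.568 g/h


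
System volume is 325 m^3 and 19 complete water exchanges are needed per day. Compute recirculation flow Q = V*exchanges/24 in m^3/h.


Daily recirculation volume = 325 m^3 * 19 = 6175 m^3/day
Flow rate Q = daily volume / 24 h = 6175 / 24 = 257.292 m^3/h

257.292 m^3/h


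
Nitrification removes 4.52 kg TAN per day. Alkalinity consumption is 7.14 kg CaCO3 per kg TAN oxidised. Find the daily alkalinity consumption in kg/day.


Alkalinity factor: 7.14 kg CaCO3 consumed per kg TAN nitrified
alk = 4.52 kg TAN * 7.14 = 32.2728 kg CaCO3/day

32.2728 kg CaCO3/day


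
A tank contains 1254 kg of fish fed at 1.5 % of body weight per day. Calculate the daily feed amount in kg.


Feeding rate fraction = 1.5% / 100 = 0.015
Daily feed = 1254 kg * 0.015 = 18.81 kg/day

18.81 kg/day


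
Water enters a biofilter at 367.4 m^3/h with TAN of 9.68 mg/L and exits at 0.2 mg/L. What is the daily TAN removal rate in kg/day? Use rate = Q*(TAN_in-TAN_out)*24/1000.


Concentration drop: TAN_in - TAN_out = 9.68 - 0.2 = 9.48 mg/L
Hourly TAN removed = Q * dTAN = 367.4 m^3/h * 9.48 mg/L = 3482.952 g/h  (m^3/h * mg/L = g/h)
Daily TAN removed = 3482.952 * 24 = 83590.848 g/day
Convert to kg/day: 83590.848 / 1000 = 83.590848 kg/day

83.590848 kg/day


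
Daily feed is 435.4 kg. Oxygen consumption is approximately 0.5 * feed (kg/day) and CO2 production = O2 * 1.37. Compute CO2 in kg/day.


O2 = 435.4 * 0.5 = 217.7
CO2 = 217.7 * 1.37 = 298.249

298.249 kg/day


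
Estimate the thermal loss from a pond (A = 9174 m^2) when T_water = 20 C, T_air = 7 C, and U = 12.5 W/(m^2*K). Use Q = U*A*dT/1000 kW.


Temperature difference dT = 20 - 7 = 13 K
Heat loss (W) = U * A * dT = 12.5 * 9174 * 13 = 1490775 W
Convert to kW: 1490775 / 1000 = 1490.775 kW

1490.775 kW


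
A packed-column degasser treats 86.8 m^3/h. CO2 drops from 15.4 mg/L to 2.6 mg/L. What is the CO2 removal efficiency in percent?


CO2_out / CO2_in = 2.6 / 15.4 = 0.16883117
Fraction remaining = 0.16883117
efficiency = (1 - 0.16883117) * 100 = 83.1169 %

83.1169 %


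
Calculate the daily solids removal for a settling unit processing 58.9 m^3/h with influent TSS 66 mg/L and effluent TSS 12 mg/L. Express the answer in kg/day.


Concentration drop: TSS_in - TSS_out = 66 - 12 = 54 mg/L
Hourly solids removed = Q * dTSS = 58.9 m^3/h * 54 mg/L = 3180.6 g/h  (m^3/h * mg/L = g/h)
Daily solids removed = 3180.6 * 24 = 76334.4 g/day
Convert g to kg: 76334.4 / 1000 = 76.3344 kg/day

76.3344 kg/day


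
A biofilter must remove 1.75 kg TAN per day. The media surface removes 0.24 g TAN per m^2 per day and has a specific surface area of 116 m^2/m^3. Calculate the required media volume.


A = 1.75*1000 / 0.24 = 7291.6667 m^2
V = 7291.6667 / 116 = 62.8592

62.8592 m^3


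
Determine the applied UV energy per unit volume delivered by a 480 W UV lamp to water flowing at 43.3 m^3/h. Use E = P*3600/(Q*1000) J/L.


Energy delivered per hour = 480 W * 3600 s = 1728000 J/h
Volume treated per hour = 43.3 m^3/h * 1000 = 43300 L/h
dose = 1728000 / 43300 = 39.9076 J/L

39.9076 J/L


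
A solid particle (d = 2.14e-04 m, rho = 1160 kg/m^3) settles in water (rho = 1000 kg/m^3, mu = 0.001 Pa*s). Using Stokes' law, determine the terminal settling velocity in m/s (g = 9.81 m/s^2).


Density difference: rho_p - rho_f = 1160 - 1000 = 160 kg/m^3
d^2 = (2.14e-04)^2 = 4.5796e-08 m^2
Numerator = (rho_p - rho_f) * g * d^2 = 160 * 9.81 * 4.5796e-08 = 7.1881402e-05
Denominator = 18 * mu = 18 * 0.001 = 0.018
v_s = 7.1881402e-05 / 0.018 = 0.00399341 m/s
Check: Re = rho_f * v_s * d / mu = 1000 * 0.00399341 * 2.14e-04 / 0.001 = 0.855 < 1, so Stokes' law applies.

0.00399341 m/s


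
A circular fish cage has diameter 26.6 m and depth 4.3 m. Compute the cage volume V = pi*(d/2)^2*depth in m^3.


r = d/2 = 26.6/2 = 13.3 m
Base area = pi*r^2 = pi*13.3^2 = 555.71632 m^2
Volume = 555.71632 * 4.3 = 2389.58 m^3

2389.58 m^3


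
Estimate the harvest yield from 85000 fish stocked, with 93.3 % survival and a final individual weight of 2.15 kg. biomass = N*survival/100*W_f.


Survivors = 85000 * 93.3/100 = 79305 fish
Harvest biomass = survivors * W_f = 79305 * 2.15 = 170505.75 kg

170505.75 kg


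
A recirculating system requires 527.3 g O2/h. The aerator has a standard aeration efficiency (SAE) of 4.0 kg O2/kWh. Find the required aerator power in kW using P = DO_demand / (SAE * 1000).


SAE in g O2/kWh = 4.0 * 1000 = 4000 g/kWh
P = DO_demand / SAE_g = 527.3 / 4000 = 0.131825 kW

0.131825 kW


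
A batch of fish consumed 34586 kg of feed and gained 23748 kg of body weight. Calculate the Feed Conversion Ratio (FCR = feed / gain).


FCR = feed consumed / weight gained
FCR = 34586 kg / 23748 kg = 1.45638

1.45638


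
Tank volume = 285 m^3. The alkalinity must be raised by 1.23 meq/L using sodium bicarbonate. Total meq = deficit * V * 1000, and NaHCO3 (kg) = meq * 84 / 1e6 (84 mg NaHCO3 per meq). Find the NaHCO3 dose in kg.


Tank volume in L = 285 m^3 * 1000 = 285000 L
Total meq required = 1.23 meq/L * 285000 L = 350550 meq
NaHCO3 mass = 350550 meq * 84 mg/meq / 1e6 = 29.4462 kg

29.4462 kg


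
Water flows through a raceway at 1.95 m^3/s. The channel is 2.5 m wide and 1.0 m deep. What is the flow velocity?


Cross-sectional area = W * d = 2.5 * 1.0 = 2.5 m^2
Velocity = Q / A = 1.95 / 2.5 = 0.78 m/s

0.78 m/s


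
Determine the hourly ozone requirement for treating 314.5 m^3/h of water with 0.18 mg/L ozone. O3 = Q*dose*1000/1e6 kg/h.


O3 demand (mg/h) = Q * dose * 1000 = 314.5 * 0.18 * 1000 = 56610 mg/h
Convert mg to kg: 56610 / 1e6 = 0.05661 kg/h

0.05661 kg/h


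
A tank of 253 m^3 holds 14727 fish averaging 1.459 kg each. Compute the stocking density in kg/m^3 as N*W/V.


Total biomass = 14727 fish * 1.459 kg = 21486.693 kg
Density = total biomass / volume = 21486.693 / 253 = 84.9276 kg/m^3

84.9276 kg/m^3


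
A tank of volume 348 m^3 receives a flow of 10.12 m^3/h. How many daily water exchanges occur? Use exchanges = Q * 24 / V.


Daily flow volume = 10.12 m^3/h * 24 h = 242.88 m^3/day
Exchanges = daily flow / tank volume = 242.88 / 348 = 0.697931 exchanges/day

0.697931 exchanges/day


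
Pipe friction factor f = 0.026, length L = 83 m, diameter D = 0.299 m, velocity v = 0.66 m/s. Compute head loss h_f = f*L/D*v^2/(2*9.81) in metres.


v^2 = 0.66^2 = 0.4356 m^2/s^2
L/D = 83/0.299 = 277.59197
h_f = f*(L/D)*v^2/(2g) = 0.026 * 277.59197 * 0.4356 / 19.62 = 0.160239 m

0.160239 m


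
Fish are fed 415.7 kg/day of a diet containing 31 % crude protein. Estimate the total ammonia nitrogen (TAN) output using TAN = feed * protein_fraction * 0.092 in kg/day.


Protein in feed = 415.7 * 31/100 = 128.867 kg/day
TAN = protein * 0.092 = 128.867 * 0.092 = 11.855764 kg/day

11.855764 kg/day


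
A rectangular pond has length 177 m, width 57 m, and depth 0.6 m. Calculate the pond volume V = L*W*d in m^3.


Base area = L * W = 177 * 57 = 10089 m^2
Volume = area * depth = 10089 * 0.6 = 6053.4 m^3

6053.4 m^3


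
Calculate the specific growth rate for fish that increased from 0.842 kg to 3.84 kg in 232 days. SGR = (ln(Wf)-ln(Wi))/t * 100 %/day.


ln(W_f) = ln(3.84) = 1.3454724
ln(W_i) = ln(0.842) = -0.17197526
ln(W_f) - ln(W_i) = 1.3454724 - -0.17197526 = 1.5174477
SGR = 1.5174477 / 232 * 100 = 0.654072 %/day

0.654072 %/day


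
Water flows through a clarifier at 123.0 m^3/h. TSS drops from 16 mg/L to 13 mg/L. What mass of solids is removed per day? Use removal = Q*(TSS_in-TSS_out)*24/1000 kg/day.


Concentration drop: TSS_in - TSS_out = 16 - 13 = 3 mg/L
Hourly solids removed = Q * dTSS = 123.0 m^3/h * 3 mg/L = 369 g/h  (m^3/h * mg/L = g/h)
Daily solids removed = 369 * 24 = 8856 g/day
Convert g to kg: 8856 / 1000 = 8.856 kg/day

8.856 kg/day


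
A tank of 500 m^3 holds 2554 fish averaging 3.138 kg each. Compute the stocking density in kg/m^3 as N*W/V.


Total biomass = 2554 fish * 3.138 kg = 8014.452 kg
Density = total biomass / volume = 8014.452 / 500 = 16.0289 kg/m^3

16.0289 kg/m^3


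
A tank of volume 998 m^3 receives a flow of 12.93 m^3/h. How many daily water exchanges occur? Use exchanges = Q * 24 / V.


Daily flow volume = 12.93 m^3/h * 24 h = 310.32 m^3/day
Exchanges = daily flow / tank volume = 310.32 / 998 = 0.310942 exchanges/day

0.310942 exchanges/day


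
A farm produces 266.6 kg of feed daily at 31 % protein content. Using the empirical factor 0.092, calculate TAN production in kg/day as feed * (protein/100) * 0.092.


Protein in feed = 266.6 * 31/100 = 82.646 kg/day
TAN = protein * 0.092 = 82.646 * 0.092 = 7.603432 kg/day

7.603432 kg/day


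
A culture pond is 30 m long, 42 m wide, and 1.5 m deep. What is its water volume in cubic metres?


Base area = L * W = 30 * 42 = 1260 m^2
Volume = area * depth = 1260 * 1.5 = 1890 m^3

1890 m^3


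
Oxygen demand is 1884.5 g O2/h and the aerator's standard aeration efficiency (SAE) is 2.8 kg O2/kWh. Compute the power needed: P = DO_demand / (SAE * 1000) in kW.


SAE in g O2/kWh = 2.8 * 1000 = 2800 g/kWh
P = DO_demand / SAE_g = 1884.5 / 2800 = 0.673036 kW

0.673036 kW


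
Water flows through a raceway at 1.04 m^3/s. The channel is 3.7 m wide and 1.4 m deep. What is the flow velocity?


Cross-sectional area = W * d = 3.7 * 1.4 = 5.18 m^2
Velocity = Q / A = 1.04 / 5.18 = 0.200772 m/s

0.200772 m/s


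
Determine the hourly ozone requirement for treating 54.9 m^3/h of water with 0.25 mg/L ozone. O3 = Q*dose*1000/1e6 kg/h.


O3 demand (mg/h) = Q * dose * 1000 = 54.9 * 0.25 * 1000 = 13725 mg/h
Convert mg to kg: 13725 / 1e6 = 0.013725 kg/h

0.013725 kg/h


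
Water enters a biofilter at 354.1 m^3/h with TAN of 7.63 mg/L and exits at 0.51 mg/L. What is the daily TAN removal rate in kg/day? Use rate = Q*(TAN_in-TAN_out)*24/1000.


Concentration drop: TAN_in - TAN_out = 7.63 - 0.51 = 7.12 mg/L
Hourly TAN removed = Q * dTAN = 354.1 m^3/h * 7.12 mg/L = 2521.192 g/h  (m^3/h * mg/L = g/h)
Daily TAN removed = 2521.192 * 24 = 60508.608 g/day
Convert to kg/day: 60508.608 / 1000 = 60.508608 kg/day

60.508608 kg/day


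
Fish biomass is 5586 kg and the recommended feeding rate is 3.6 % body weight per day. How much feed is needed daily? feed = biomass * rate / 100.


Feeding rate fraction = 3.6% / 100 = 0.036
Daily feed = 5586 kg * 0.036 = 201.096 kg/day

201.096 kg/day


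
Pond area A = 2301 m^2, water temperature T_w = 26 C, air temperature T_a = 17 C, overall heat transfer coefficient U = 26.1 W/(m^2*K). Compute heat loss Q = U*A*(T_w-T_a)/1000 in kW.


Temperature difference dT = 26 - 17 = 9 K
Heat loss (W) = U * A * dT = 26.1 * 2301 * 9 = 540504.9 W
Convert to kW: 540504.9 / 1000 = 540.5049 kW

540.5049 kW


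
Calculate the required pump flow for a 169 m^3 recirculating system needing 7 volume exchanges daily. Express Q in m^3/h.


Daily recirculation volume = 169 m^3 * 7 = 1183 m^3/day
Flow rate Q = daily volume / 24 h = 1183 / 24 = 49.2917 m^3/h

49.2917 m^3/h


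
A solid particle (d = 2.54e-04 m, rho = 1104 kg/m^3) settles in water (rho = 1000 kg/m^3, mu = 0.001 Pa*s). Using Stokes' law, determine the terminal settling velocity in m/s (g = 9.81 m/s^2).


Density difference: rho_p - rho_f = 1104 - 1000 = 104 kg/m^3
d^2 = (2.54e-04)^2 = 6.4516e-08 m^2
Numerator = (rho_p - rho_f) * g * d^2 = 104 * 9.81 * 6.4516e-08 = 6.5821804e-05
Denominator = 18 * mu = 18 * 0.001 = 0.018
v_s = 6.5821804e-05 / 0.018 = 0.00365677 m/s
Check: Re = rho_f * v_s * d / mu = 1000 * 0.00365677 * 2.54e-04 / 0.001 = 0.929 < 1, so Stokes' law applies.

0.00365677 m/s


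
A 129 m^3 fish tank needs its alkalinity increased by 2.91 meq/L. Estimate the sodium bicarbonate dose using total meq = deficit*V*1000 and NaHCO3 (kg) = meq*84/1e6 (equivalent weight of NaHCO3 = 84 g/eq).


Tank volume in L = 129 m^3 * 1000 = 129000 L
Total meq required = 2.91 meq/L * 129000 L = 375390 meq
NaHCO3 mass = 375390 meq * 84 mg/meq / 1e6 = 31.5328 kg

31.5328 kg


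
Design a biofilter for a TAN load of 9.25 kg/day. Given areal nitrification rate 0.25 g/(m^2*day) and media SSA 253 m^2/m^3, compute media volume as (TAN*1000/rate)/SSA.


A = 9.25*1000 / 0.25 = 37000 m^2
V = 37000 / 253 = 146.245

146.245 m^3


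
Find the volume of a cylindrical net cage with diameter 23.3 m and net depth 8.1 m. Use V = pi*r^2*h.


r = d/2 = 23.3/2 = 11.65 m
Base area = pi*r^2 = pi*11.65^2 = 426.38481 m^2
Volume = 426.38481 * 8.1 = 3453.72 m^3

3453.72 m^3


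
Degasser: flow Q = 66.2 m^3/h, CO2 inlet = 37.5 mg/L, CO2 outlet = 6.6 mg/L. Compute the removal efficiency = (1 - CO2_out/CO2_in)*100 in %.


CO2_out / CO2_in = 6.6 / 37.5 = 0.176
Fraction remaining = 0.176
efficiency = (1 - 0.176) * 100 = 82.4 %

82.4 %


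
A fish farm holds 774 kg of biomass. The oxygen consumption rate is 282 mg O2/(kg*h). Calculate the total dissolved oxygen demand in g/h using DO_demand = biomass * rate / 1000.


Total O2 consumption (mg/h) = 774 kg * 282 mg/(kg*h) = 218268 mg/h
Convert to g/h: 218268 / 1000 = 218.268 g/h

218.268 g/h


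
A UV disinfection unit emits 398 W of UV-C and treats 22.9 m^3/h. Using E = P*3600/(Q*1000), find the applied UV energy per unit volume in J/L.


Energy delivered per hour = 398 W * 3600 s = 1432800 J/h
Volume treated per hour = 22.9 m^3/h * 1000 = 22900 L/h
dose = 1432800 / 22900 = 62.5677 J/L

62.5677 J/L


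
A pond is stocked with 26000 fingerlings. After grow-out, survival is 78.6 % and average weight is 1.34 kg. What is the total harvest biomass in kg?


Survivors = 26000 * 78.6/100 = 20436 fish
Harvest biomass = survivors * W_f = 20436 * 1.34 = 27384.24 kg

27384.24 kg


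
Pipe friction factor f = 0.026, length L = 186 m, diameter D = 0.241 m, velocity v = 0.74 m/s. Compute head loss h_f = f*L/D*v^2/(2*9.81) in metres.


v^2 = 0.74^2 = 0.5476 m^2/s^2
L/D = 186/0.241 = 771.78423
h_f = f*(L/D)*v^2/(2g) = 0.026 * 771.78423 * 0.5476 / 19.62 = 0.560059 m

0.560059 m


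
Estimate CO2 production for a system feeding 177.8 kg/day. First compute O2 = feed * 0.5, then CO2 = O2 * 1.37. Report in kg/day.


O2 = 177.8 * 0.5 = 88.9
CO2 = 88.9 * 1.37 = 121.793

121.793 kg/day


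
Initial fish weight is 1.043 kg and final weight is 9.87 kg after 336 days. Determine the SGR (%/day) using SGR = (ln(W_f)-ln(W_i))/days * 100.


ln(W_f) = ln(9.87) = 2.2894999
ln(W_i) = ln(1.043) = 0.042101176
ln(W_f) - ln(W_i) = 2.2894999 - 0.042101176 = 2.2473987
SGR = 2.2473987 / 336 * 100 = 0.668869 %/day

0.668869 %/day


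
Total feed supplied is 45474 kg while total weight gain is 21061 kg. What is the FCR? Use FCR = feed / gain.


FCR = feed consumed / weight gained
FCR = 45474 kg / 21061 kg = 2.15916

2.15916


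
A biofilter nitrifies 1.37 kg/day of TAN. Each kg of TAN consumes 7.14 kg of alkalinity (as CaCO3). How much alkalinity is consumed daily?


Alkalinity factor: 7.14 kg CaCO3 consumed per kg TAN nitrified
alk = 1.37 kg TAN * 7.14 = 9.7818 kg CaCO3/day

9.7818 kg CaCO3/day


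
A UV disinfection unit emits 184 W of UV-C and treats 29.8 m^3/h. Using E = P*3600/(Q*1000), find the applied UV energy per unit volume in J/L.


Energy delivered per hour = 184 W * 3600 s = 662400 J/h
Volume treated per hour = 29.8 m^3/h * 1000 = 29800 L/h
dose = 662400 / 29800 = 22.2282 J/L

22.2282 J/L


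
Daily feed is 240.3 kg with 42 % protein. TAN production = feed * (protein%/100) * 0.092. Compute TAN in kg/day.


Protein in feed = 240.3 * 42/100 = 100.926 kg/day
TAN = protein * 0.092 = 100.926 * 0.092 = 9.285192 kg/day

9.285192 kg/day


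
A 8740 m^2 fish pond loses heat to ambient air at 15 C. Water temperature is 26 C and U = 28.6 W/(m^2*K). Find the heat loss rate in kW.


Temperature difference dT = 26 - 15 = 11 K
Heat loss (W) = U * A * dT = 28.6 * 8740 * 11 = 2749604 W
Convert to kW: 2749604 / 1000 = 2749.604 kW

2749.604 kW


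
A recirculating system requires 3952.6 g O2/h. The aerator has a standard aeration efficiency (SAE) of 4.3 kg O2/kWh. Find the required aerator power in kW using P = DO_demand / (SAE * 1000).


SAE in g O2/kWh = 4.3 * 1000 = 4300 g/kWh
P = DO_demand / SAE_g = 3952.6 / 4300 = 0.919209 kW

0.919209 kW


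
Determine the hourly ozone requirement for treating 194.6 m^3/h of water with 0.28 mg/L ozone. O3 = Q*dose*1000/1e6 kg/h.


O3 demand (mg/h) = Q * dose * 1000 = 194.6 * 0.28 * 1000 = 54488 mg/h
Convert mg to kg: 54488 / 1e6 = 0.054488 kg/h

0.054488 kg/h


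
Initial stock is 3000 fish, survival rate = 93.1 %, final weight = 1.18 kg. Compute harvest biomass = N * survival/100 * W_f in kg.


Survivors = 3000 * 93.1/100 = 2793 fish
Harvest biomass = survivors * W_f = 2793 * 1.18 = 3295.74 kg

3295.74 kg


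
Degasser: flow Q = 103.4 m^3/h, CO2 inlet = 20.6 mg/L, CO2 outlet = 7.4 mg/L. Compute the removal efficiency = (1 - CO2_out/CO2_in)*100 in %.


CO2_out / CO2_in = 7.4 / 20.6 = 0.3592233
Fraction remaining = 0.3592233
efficiency = (1 - 0.3592233) * 100 = 64.0777 %

64.0777 %
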